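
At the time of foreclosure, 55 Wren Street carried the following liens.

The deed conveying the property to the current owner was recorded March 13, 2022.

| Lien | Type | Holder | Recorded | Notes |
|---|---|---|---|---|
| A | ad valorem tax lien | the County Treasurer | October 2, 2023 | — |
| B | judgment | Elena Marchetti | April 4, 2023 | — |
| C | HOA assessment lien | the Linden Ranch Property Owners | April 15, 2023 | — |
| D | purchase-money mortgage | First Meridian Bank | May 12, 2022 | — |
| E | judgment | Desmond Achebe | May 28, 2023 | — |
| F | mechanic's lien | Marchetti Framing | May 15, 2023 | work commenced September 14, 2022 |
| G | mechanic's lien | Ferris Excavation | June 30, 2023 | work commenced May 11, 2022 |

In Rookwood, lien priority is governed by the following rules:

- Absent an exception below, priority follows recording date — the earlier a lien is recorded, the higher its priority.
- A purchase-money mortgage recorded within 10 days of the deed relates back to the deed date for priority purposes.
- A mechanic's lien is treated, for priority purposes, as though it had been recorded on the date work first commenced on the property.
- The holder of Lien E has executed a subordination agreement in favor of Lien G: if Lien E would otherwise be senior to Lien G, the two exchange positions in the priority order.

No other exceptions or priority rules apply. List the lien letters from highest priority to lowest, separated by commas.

G, D, F, B, C, E, A

Adjusting effective dates: D missed the 10-day window (60 days after the deed), so its recording date stands; F relates back to September 14, 2022 (work commenced); G's effective date is May 11, 2022, when work began.
Ordering by effective date: G (May 11, 2022), D (May 12, 2022), F (September 14, 2022), B (April 4, 2023), C (April 15, 2023), E (May 28, 2023), A (October 2, 2023).
E already ranks below G; the subordination has no effect.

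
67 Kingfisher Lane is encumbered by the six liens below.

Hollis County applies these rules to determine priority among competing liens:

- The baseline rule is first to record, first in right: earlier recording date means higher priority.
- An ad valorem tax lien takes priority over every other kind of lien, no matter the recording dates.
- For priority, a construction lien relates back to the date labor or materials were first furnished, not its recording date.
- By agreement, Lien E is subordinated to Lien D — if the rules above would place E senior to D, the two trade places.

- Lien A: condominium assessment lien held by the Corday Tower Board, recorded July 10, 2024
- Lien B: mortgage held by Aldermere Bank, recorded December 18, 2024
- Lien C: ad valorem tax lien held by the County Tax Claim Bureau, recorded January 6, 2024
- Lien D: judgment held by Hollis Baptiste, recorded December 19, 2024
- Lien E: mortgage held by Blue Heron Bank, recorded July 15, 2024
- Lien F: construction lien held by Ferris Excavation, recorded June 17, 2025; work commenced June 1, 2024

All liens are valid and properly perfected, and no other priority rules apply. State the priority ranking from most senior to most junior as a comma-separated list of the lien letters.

C, F, A, D, B, E

Effective dates after the stated exceptions: F relates back to June 1, 2024 (work commenced).
C is an ad valorem tax lien, so it outranks all other liens regardless of date.
Remaining liens by effective date: F (June 1, 2024), A (July 10, 2024), E (July 15, 2024), B (December 18, 2024), D (December 19, 2024).
E is senior to D before the subordination, so the two trade places.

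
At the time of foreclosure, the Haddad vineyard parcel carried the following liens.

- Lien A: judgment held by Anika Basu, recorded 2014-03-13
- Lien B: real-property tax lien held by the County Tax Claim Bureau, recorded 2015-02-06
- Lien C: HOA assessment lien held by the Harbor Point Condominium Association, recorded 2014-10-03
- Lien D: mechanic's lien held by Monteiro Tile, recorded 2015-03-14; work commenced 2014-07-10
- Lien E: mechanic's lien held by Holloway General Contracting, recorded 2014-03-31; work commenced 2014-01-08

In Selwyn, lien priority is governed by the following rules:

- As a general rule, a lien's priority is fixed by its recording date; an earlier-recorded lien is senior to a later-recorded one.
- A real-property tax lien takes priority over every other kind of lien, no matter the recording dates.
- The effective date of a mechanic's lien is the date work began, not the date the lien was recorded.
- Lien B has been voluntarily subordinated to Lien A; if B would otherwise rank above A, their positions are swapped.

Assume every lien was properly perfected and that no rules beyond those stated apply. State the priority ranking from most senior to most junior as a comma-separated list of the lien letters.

A, E, B, D, C

First, effective dates: D relates back to 2014-07-10 (work commenced); E relates back to 2014-01-08 (work commenced).
As a real-property tax lien, B is senior to every other lien.
Remaining liens by effective date: E (2014-01-08), A (2014-03-13), D (2014-07-10), C (2014-10-03).
B is senior to A before the subordination, so the two trade places.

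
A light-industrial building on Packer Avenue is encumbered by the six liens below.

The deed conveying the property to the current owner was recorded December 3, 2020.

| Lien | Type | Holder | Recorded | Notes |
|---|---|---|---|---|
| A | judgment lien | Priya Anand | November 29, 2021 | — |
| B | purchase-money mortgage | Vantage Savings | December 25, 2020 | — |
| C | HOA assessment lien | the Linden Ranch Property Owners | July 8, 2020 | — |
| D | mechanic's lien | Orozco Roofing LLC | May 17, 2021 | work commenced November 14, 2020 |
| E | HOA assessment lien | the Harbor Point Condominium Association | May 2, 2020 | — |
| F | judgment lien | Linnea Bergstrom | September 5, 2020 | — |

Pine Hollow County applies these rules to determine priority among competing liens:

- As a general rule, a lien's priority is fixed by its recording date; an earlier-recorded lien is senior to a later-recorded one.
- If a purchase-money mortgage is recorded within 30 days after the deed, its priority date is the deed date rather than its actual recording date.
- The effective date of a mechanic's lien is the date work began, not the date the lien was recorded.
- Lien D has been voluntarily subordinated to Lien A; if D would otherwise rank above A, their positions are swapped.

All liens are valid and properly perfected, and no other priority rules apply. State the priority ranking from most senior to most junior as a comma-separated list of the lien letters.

E, C, F, A, B, D

Effective dates: B's effective date is the deed date, December 3, 2020; D's effective date is November 14, 2020, when work began.
By effective date, earliest first: E (May 2, 2020), C (July 8, 2020), F (September 5, 2020), D (November 14, 2020), B (December 3, 2020), A (November 29, 2021).
The subordination applies — D was senior to A — so D and A swap.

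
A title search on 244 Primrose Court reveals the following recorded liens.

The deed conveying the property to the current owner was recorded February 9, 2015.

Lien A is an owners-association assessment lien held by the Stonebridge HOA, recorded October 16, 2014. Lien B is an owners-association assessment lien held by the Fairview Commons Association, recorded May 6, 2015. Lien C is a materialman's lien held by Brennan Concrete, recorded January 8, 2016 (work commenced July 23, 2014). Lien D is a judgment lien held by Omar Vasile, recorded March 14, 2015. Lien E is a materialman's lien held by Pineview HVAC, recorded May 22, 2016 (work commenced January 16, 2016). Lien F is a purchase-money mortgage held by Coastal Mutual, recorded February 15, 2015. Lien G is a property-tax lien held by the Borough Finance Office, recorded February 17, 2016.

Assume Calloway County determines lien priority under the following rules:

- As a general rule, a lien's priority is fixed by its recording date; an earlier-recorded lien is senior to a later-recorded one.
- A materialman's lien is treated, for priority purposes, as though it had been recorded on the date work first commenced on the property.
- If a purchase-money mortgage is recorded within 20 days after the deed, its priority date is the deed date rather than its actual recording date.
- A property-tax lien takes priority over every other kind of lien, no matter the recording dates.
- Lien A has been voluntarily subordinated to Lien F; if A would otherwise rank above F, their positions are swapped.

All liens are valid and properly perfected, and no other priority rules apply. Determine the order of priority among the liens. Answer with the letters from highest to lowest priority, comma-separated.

G, C, F, A, D, B, E

Effective dates after the stated exceptions: C's effective date is July 23, 2014, when work began; E relates back to January 16, 2016 (work commenced); F relates back to the deed date February 9, 2015.
G is a property-tax lien and takes priority over every other lien.
The other liens, earliest effective date first: C (July 23, 2014), A (October 16, 2014), F (February 9, 2015), D (March 14, 2015), B (May 6, 2015), E (January 16, 2016).
A would otherwise be senior to F, so under the subordination agreement A and F exchange positions.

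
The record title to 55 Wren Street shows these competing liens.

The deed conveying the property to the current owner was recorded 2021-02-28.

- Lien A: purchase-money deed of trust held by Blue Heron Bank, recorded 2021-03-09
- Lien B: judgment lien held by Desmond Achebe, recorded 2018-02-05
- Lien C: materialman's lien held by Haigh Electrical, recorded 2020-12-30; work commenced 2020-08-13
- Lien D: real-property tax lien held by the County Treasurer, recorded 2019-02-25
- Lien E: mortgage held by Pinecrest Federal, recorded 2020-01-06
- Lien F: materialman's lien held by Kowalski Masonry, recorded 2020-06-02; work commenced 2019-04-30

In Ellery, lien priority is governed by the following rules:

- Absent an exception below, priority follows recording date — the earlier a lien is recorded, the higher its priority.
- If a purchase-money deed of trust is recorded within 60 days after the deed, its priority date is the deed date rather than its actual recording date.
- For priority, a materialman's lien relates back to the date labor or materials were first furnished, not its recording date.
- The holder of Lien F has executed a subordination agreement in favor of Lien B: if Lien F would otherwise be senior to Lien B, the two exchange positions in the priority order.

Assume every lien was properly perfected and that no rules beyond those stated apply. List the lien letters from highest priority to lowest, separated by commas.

Effective dates: A relates back to the deed date 2021-02-28; C is treated as recorded 2020-08-13, the work-commencement date; F relates back to 2019-04-30 (work commenced).
By effective date: B (2018-02-05), D (2019-02-25), F (2019-04-30), E (2020-01-06), C (2020-08-13), A (2021-02-28).
F is already junior to B, so the subordination agreement changes nothing.

B, D, F, E, C, A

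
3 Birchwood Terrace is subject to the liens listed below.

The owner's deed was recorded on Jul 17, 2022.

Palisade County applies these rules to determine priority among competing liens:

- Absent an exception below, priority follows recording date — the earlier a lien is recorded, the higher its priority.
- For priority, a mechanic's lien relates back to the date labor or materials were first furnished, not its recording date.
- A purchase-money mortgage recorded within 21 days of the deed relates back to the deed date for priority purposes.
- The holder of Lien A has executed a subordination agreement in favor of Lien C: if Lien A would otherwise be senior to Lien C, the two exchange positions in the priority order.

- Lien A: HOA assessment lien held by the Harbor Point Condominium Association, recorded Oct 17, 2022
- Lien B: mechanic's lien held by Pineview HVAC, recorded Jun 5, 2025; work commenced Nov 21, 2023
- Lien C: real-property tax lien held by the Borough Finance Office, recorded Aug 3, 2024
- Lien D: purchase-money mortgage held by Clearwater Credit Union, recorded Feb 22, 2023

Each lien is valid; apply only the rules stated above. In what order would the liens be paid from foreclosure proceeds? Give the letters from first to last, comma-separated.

First, effective dates: B relates back to Nov 21, 2023 (work commenced); D was recorded 220 days after the deed — beyond 21 days — so no relation-back applies.
Sorted by effective date: A (Oct 17, 2022), D (Feb 22, 2023), B (Nov 21, 2023), C (Aug 3, 2024).
A is senior to C before the subordination, so the two trade places.

C, D, B, A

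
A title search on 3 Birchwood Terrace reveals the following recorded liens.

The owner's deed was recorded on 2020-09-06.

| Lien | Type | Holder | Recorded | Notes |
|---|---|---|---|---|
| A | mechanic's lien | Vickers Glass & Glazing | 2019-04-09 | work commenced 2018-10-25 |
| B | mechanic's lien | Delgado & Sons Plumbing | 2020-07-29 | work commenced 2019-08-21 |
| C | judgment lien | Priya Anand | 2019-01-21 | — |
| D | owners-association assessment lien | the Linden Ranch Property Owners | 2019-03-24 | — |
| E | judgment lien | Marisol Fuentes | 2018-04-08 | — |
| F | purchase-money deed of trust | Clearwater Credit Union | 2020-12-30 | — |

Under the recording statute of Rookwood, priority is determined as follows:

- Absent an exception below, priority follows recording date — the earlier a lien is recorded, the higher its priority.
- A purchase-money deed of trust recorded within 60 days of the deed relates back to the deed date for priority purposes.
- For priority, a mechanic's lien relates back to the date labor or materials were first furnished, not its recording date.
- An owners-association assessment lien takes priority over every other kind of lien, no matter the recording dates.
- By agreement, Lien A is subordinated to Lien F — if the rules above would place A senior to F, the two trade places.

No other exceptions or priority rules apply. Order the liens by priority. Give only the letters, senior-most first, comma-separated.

First, effective dates: A is treated as recorded 2018-10-25, the work-commencement date; B relates back to 2019-08-21 (work commenced); F was recorded 115 days after the deed, outside the 60-day window, so it keeps its recording date.
D is an owners-association assessment lien, so it outranks all other liens regardless of date.
Among the remaining liens, by effective date: E (2018-04-08), A (2018-10-25), C (2019-01-21), B (2019-08-21), F (2020-12-30).
The subordination applies — A was senior to F — so A and F swap.

D, E, F, C, B, A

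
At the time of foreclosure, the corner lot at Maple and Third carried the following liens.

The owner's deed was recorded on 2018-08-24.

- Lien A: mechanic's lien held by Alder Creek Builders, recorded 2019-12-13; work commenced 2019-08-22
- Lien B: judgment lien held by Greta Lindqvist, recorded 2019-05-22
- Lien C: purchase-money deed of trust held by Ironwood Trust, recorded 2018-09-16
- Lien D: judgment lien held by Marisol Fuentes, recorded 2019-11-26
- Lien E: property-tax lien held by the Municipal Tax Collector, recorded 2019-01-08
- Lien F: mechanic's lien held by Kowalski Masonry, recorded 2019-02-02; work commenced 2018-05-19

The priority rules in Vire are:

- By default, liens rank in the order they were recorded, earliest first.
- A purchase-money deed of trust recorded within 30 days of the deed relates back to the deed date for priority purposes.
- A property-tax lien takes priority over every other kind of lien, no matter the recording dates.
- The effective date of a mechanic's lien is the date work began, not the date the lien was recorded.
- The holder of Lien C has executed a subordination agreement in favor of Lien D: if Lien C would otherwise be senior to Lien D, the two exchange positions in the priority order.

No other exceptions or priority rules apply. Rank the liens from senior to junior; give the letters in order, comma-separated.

Adjusting effective dates: A relates back to 2019-08-22 (work commenced); C's effective date is the deed date, 2018-08-24; F relates back to 2018-05-19 (work commenced).
E is a property-tax lien and takes priority over every other lien.
Among the remaining liens, by effective date: F (2018-05-19), C (2018-08-24), B (2019-05-22), A (2019-08-22), D (2019-11-26).
Because C would otherwise rank above D, the subordination swaps them.

E, F, D, B, A, C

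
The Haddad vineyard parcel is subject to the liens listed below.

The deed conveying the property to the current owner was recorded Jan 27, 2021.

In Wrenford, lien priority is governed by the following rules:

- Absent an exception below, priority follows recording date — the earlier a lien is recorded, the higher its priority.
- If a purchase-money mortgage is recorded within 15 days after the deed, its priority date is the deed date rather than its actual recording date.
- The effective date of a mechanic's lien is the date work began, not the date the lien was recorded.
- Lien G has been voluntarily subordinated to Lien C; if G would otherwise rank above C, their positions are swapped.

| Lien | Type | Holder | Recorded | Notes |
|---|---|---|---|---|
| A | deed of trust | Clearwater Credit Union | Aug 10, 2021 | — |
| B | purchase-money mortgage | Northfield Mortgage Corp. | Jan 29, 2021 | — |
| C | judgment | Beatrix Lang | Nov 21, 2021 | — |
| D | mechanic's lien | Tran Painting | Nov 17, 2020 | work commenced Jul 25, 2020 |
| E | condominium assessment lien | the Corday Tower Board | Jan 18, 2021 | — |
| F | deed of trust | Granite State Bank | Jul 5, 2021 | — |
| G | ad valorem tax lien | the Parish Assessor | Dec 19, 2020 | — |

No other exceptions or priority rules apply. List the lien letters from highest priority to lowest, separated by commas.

First, effective dates: B's effective date is the deed date, Jan 27, 2021; D relates back to Jul 25, 2020 (work commenced).
By effective date, earliest first: D (Jul 25, 2020), G (Dec 19, 2020), E (Jan 18, 2021), B (Jan 27, 2021), F (Jul 5, 2021), A (Aug 10, 2021), C (Nov 21, 2021).
G would otherwise be senior to C, so under the subordination agreement G and C exchange positions.

D, C, E, B, F, A, G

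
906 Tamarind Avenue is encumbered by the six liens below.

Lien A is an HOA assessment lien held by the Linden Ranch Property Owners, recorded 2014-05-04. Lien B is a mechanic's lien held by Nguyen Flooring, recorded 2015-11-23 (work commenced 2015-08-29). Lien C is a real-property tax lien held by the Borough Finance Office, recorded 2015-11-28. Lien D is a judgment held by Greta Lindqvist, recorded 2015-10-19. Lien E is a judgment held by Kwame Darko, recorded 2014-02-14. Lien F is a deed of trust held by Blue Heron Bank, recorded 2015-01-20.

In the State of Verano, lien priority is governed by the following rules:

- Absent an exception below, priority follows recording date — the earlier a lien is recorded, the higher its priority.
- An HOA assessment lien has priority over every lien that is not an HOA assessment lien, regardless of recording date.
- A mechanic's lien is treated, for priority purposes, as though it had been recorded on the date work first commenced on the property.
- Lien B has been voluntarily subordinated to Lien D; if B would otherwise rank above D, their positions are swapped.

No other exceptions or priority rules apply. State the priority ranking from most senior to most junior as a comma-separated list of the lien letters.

A, E, F, D, B, C

First, effective dates: B relates back to 2015-08-29 (work commenced).
A is an HOA assessment lien and takes priority over every other lien.
Among the remaining liens, by effective date: E (2014-02-14), F (2015-01-20), B (2015-08-29), D (2015-10-19), C (2015-11-28).
B would otherwise be senior to D, so under the subordination agreement B and D exchange positions.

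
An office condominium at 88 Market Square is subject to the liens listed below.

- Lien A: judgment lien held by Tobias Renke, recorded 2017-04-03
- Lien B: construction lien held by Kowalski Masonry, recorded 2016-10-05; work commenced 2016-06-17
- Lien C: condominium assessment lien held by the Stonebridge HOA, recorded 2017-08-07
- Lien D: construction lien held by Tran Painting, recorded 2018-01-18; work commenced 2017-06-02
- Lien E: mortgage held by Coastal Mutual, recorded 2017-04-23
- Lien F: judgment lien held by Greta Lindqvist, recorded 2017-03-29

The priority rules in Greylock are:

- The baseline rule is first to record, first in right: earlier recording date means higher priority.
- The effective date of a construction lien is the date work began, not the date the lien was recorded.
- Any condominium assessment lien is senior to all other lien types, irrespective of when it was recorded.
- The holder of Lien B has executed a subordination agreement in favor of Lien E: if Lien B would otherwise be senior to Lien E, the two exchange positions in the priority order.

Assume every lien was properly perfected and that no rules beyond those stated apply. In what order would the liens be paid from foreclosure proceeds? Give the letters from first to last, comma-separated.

Effective dates: B relates back to 2016-06-17 (work commenced); D relates back to 2017-06-02 (work commenced).
C is a condominium assessment lien and takes priority over every other lien.
Ordering the rest by effective date: B (2016-06-17), F (2017-03-29), A (2017-04-03), E (2017-04-23), D (2017-06-02).
The subordination applies — B was senior to E — so B and E swap.

C, E, F, A, B, D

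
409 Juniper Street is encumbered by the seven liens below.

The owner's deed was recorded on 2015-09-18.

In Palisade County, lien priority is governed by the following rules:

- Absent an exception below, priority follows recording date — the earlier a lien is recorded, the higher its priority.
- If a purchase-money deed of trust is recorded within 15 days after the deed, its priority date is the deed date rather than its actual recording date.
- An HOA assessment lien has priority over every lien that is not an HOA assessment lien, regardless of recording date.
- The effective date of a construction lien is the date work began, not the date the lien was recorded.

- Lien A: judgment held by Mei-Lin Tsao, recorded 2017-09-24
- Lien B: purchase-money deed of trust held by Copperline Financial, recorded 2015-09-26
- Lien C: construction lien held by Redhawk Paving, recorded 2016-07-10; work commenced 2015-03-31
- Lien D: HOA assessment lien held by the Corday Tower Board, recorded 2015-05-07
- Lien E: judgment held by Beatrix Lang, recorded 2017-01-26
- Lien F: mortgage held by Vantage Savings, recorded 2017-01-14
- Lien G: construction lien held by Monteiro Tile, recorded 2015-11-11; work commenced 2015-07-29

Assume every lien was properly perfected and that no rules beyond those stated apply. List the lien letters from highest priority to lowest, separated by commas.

D, C, G, B, F, E, A

First, effective dates: B was recorded within the 15-day window, so its effective date is the deed date 2015-09-18; C's effective date is 2015-03-31, when work began; G relates back to 2015-07-29 (work commenced).
As an HOA assessment lien, D is senior to every other lien.
Among the remaining liens, by effective date: C (2015-03-31), G (2015-07-29), B (2015-09-18), F (2017-01-14), E (2017-01-26), A (2017-09-24).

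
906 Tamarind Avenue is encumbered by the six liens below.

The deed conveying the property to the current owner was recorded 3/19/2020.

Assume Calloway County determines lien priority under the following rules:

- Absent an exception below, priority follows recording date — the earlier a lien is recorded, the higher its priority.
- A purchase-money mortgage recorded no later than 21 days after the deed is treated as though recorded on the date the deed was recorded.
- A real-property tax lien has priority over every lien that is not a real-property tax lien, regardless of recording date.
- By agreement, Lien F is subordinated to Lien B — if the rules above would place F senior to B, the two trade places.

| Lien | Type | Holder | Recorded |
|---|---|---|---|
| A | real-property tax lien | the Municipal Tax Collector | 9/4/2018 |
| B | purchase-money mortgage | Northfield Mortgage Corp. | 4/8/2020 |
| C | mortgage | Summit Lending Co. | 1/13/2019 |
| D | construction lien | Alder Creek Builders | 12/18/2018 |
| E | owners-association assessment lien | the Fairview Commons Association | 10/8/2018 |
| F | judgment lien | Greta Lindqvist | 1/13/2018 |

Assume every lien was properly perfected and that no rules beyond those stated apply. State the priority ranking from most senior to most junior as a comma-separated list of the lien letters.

A, B, E, D, C, F

Adjusting effective dates: B was recorded within the 21-day window, so its effective date is the deed date 3/19/2020.
A is a real-property tax lien, so it outranks all other liens regardless of date.
Ordering the rest by effective date: F (1/13/2018), E (10/8/2018), D (12/18/2018), C (1/13/2019), B (3/19/2020).
The subordination applies — F was senior to B — so F and B swap.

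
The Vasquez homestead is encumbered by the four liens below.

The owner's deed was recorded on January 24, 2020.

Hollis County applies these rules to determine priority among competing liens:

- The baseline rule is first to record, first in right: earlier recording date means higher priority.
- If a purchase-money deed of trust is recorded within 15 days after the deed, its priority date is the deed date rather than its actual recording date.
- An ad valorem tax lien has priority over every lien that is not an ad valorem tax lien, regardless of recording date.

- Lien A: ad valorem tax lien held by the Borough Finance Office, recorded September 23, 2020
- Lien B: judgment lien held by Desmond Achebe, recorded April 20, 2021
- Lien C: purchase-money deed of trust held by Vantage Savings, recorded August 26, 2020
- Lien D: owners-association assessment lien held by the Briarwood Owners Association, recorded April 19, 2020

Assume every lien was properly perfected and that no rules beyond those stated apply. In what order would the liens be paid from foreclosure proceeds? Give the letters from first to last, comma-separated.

A, D, C, B

First, effective dates: C missed the 15-day window (215 days after the deed), so its recording date stands.
As an ad valorem tax lien, A is senior to every other lien.
Remaining liens by effective date: D (April 19, 2020), C (August 26, 2020), B (April 20, 2021).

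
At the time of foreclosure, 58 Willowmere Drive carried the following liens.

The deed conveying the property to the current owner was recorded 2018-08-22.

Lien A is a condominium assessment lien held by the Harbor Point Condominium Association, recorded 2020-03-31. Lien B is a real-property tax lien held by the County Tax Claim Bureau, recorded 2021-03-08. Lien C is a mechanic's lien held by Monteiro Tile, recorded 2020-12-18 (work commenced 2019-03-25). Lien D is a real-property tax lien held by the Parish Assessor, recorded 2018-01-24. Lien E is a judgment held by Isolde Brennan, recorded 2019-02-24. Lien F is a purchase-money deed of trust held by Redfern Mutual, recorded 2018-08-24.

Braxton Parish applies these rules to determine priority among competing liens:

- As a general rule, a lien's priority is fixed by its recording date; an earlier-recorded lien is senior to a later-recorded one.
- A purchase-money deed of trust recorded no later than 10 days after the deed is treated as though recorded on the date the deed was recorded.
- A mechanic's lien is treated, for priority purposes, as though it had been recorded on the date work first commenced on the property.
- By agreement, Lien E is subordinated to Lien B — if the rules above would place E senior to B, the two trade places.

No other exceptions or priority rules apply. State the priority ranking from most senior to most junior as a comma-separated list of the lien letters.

Effective dates after the stated exceptions: C's effective date is 2019-03-25, when work began; F relates back to the deed date 2018-08-22.
Ordering by effective date: D (2018-01-24), F (2018-08-22), E (2019-02-24), C (2019-03-25), A (2020-03-31), B (2021-03-08).
E is senior to B before the subordination, so the two trade places.

D, F, B, C, A, E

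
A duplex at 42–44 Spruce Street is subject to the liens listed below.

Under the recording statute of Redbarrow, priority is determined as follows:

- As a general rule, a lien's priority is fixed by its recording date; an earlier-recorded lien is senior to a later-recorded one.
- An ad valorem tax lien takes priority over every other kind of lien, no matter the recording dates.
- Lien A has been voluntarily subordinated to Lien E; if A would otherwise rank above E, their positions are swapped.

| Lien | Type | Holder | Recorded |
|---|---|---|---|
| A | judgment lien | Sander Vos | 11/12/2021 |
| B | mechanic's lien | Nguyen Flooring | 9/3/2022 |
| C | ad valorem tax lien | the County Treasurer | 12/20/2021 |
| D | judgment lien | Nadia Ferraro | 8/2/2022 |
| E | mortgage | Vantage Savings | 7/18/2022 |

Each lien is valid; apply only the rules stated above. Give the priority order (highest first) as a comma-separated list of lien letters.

C is an ad valorem tax lien, so it outranks all other liens regardless of date.
The other liens, earliest effective date first: A (11/12/2021), E (7/18/2022), D (8/2/2022), B (9/3/2022).
Because A would otherwise rank above E, the subordination swaps them.

C, E, A, D, B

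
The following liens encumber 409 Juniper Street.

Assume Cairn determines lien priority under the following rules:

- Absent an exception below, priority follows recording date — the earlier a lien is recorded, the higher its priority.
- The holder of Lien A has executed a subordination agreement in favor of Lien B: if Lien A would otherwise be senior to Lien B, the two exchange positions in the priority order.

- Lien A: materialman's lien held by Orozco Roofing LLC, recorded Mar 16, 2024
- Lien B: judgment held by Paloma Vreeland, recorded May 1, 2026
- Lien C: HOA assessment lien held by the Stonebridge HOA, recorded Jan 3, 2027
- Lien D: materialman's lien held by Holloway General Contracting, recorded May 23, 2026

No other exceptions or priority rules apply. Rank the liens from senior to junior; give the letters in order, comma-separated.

B, A, D, C

By effective date, earliest first: A (Mar 16, 2024), B (May 1, 2026), D (May 23, 2026), C (Jan 3, 2027).
A is senior to B before the subordination, so the two trade places.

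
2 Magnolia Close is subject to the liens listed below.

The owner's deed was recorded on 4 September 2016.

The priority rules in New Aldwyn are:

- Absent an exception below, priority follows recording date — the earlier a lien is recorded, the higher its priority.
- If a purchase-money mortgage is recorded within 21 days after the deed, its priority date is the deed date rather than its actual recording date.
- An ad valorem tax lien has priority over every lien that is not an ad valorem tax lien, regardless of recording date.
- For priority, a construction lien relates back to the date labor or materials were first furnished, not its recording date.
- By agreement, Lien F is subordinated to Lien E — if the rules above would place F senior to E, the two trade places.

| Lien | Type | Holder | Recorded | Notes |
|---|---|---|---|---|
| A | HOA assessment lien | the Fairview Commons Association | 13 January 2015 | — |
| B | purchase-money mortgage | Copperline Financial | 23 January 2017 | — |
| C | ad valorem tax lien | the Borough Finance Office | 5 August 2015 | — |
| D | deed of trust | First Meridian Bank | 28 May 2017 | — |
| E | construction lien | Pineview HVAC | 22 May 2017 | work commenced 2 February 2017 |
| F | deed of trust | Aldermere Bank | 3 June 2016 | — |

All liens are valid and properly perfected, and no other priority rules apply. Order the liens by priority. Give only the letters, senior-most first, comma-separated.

Effective dates: B was recorded 141 days after the deed — beyond 21 days — so no relation-back applies; E is treated as recorded 2 February 2017, the work-commencement date.
C is an ad valorem tax lien, so it outranks all other liens regardless of date.
Among the remaining liens, by effective date: A (13 January 2015), F (3 June 2016), B (23 January 2017), E (2 February 2017), D (28 May 2017).
The subordination applies — F was senior to E — so F and E swap.

C, A, E, B, F, D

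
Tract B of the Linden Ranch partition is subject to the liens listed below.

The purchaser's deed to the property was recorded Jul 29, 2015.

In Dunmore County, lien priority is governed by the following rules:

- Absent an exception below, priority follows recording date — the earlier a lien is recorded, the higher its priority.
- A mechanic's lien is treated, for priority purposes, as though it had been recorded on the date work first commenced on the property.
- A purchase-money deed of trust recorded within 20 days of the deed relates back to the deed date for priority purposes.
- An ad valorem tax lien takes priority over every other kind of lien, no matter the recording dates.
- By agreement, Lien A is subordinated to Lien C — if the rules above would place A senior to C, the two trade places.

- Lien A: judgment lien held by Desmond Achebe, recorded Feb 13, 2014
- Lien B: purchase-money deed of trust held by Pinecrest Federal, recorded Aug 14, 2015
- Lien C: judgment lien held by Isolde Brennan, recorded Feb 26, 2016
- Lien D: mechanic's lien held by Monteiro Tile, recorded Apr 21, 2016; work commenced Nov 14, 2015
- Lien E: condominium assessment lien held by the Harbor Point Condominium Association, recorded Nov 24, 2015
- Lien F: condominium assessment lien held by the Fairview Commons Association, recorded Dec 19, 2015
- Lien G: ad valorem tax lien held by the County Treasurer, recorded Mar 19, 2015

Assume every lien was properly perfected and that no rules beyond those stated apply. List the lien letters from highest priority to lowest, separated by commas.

Adjusting effective dates: B's effective date is the deed date, Jul 29, 2015; D's effective date is Nov 14, 2015, when work began.
As an ad valorem tax lien, G is senior to every other lien.
Ordering the rest by effective date: A (Feb 13, 2014), B (Jul 29, 2015), D (Nov 14, 2015), E (Nov 24, 2015), F (Dec 19, 2015), C (Feb 26, 2016).
A is senior to C before the subordination, so the two trade places.

G, C, B, D, E, F, A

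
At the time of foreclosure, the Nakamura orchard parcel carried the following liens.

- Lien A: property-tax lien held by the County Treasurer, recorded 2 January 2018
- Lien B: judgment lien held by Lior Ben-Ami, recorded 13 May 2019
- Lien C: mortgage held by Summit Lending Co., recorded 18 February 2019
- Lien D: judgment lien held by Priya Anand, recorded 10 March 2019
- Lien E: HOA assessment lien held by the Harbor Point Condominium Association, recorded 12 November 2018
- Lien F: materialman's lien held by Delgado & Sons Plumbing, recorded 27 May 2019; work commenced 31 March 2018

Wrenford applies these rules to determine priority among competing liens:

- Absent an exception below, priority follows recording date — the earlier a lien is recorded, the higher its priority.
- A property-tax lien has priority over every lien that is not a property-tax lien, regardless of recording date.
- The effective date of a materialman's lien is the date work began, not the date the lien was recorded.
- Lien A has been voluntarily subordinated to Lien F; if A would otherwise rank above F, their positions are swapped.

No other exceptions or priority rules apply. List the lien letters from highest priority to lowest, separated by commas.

Effective dates after the stated exceptions: F's effective date is 31 March 2018, when work began.
A is a property-tax lien and takes priority over every other lien.
Ordering the rest by effective date: F (31 March 2018), E (12 November 2018), C (18 February 2019), D (10 March 2019), B (13 May 2019).
The subordination applies — A was senior to F — so A and F swap.

F, A, E, C, D, B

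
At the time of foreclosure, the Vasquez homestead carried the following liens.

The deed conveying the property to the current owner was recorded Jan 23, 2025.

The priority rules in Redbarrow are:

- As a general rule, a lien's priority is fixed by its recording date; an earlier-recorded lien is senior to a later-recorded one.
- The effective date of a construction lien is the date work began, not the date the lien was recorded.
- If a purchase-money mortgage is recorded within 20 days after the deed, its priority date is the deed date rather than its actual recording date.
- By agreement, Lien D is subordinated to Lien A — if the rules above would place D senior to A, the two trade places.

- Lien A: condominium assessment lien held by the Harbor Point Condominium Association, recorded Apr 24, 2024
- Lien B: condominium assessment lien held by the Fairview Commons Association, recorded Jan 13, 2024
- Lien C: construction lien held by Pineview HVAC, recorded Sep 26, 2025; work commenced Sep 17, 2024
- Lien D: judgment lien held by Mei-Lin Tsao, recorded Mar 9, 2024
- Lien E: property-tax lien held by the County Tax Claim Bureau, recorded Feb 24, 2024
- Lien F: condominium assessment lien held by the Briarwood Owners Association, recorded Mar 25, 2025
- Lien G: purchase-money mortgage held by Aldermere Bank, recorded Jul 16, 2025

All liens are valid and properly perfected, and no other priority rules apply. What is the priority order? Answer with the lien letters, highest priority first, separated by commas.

B, E, A, D, C, F, G

Adjusting effective dates: C is treated as recorded Sep 17, 2024, the work-commencement date; G missed the 20-day window (174 days after the deed), so its recording date stands.
Sorted by effective date: B (Jan 13, 2024), E (Feb 24, 2024), D (Mar 9, 2024), A (Apr 24, 2024), C (Sep 17, 2024), F (Mar 25, 2025), G (Jul 16, 2025).
Because D would otherwise rank above A, the subordination swaps them.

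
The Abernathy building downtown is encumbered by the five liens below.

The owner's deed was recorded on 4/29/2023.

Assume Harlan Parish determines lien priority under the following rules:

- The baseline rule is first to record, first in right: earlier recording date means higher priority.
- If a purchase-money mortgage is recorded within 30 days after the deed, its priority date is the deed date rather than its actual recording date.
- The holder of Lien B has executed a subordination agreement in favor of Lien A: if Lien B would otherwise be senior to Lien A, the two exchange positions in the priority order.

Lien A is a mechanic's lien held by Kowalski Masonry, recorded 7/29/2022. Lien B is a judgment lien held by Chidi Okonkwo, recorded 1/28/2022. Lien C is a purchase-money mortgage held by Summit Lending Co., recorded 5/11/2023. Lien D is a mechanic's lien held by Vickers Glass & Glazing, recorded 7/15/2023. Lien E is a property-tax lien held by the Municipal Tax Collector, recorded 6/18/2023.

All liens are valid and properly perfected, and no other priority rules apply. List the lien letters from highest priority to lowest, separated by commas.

A, B, C, E, D

Effective dates: C was recorded within the 30-day window, so its effective date is the deed date 4/29/2023.
By effective date: B (1/28/2022), A (7/29/2022), C (4/29/2023), E (6/18/2023), D (7/15/2023).
B is senior to A before the subordination, so the two trade places.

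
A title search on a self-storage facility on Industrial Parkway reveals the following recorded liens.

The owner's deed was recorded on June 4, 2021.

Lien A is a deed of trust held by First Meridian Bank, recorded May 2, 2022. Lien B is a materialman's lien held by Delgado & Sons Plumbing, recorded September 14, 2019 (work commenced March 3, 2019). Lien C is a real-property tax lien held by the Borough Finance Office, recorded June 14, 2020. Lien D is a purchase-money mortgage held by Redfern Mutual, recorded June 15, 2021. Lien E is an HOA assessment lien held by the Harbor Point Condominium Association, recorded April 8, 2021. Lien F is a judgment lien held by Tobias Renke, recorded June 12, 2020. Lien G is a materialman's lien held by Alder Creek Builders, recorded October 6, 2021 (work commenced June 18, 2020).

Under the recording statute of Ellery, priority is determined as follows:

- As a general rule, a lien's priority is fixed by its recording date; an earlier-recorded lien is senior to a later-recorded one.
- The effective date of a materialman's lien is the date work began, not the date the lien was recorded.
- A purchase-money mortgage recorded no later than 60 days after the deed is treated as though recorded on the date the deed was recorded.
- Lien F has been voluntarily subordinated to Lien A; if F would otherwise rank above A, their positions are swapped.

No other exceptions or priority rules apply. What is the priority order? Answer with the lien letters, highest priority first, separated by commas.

Effective dates after the stated exceptions: B relates back to March 3, 2019 (work commenced); D was recorded within the 60-day window, so its effective date is the deed date June 4, 2021; G's effective date is June 18, 2020, when work began.
By effective date, earliest first: B (March 3, 2019), F (June 12, 2020), C (June 14, 2020), G (June 18, 2020), E (April 8, 2021), D (June 4, 2021), A (May 2, 2022).
The subordination applies — F was senior to A — so F and A swap.

B, A, C, G, E, D, F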